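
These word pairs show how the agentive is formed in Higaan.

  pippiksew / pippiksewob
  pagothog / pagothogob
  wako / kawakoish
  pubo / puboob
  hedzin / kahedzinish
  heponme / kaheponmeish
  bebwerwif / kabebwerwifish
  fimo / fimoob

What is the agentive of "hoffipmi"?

kahoffipmiish

"hoffipmi" begins with h-. The stems beginning with h- (hedzin → kahedzinish, heponme → kaheponmeish) add ka- … -ish around the stem.
The other pattern: stems beginning with f- or p- add -ob.
So hoffipmi → kahoffipmiish.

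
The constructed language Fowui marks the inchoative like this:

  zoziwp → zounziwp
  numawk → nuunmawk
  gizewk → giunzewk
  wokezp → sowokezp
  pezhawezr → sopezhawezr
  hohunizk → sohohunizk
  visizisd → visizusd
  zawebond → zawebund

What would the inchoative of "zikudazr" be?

zoziwp and wokezp both end in -p yet inflect differently (zounziwp, sowokezp), so the final letter is not what conditions the rule; the second-to-last letter is.
"zikudazr" has second-to-last letter 'z'. The stems whose second-to-last letter is 'z' (wokezp → sowokezp, pezhawezr → sopezhawezr, hohunizk → sohohunizk) add the prefix so-.
The other patterns: stems whose second-to-last letter is 'w' insert -un- after the first vowel; stems whose second-to-last letter is 'n' or 's' change the last vowel to 'u'.
So zikudazr → sozikudazr.

sozikudazr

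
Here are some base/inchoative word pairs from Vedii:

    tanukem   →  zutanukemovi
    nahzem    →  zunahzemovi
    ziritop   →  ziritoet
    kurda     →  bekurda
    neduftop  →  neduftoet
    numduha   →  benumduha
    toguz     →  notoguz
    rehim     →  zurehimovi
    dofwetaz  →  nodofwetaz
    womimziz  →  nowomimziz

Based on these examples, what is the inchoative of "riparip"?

rehim and womimziz both have last vowel 'i' yet inflect differently (zurehimovi, nowomimziz), so the last vowel is not what conditions the rule; the final letter is.
"riparip" ends in -p. The stems ending in -p (neduftop → neduftoet, ziritop → ziritoet) drop the final letter and add -et.
The other patterns: stems ending in -m add zu- … -ovi around the stem; stems ending in -z add the prefix no-; stems ending in -a add the prefix be-.
So riparip → ripariet.

ripariet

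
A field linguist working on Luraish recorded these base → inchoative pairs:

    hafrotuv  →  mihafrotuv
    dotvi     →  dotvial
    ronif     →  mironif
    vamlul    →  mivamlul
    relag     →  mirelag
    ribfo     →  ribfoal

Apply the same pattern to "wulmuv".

dotvi and ronif both have last vowel 'i' yet inflect differently (dotvial, mironif), so the last vowel is not what conditions the rule; whether the stem ends in a vowel or a consonant is.
"wulmuv" ends in a consonant. The stems ending in a consonant (ronif → mironif, hafrotuv → mihafrotuv, relag → mirelag) add the prefix mi-.
The other pattern: stems ending in a vowel add -al.
So wulmuv → miwulmuv.

miwulmuv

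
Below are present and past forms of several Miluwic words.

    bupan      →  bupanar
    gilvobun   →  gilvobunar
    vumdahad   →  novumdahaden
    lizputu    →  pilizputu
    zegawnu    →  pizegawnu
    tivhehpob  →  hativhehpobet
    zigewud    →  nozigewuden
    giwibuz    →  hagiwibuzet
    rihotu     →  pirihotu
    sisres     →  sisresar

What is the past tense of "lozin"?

bupan and vumdahad both have last vowel 'a' yet inflect differently (bupanar, novumdahaden), so the last vowel is not what conditions the rule; the final letter is.
"lozin" ends in -n. The stems ending in -n (gilvobun → gilvobunar, bupan → bupanar) add -ar.
The other patterns: stems ending in -d add no- … -en around the stem; stems ending in -u add the prefix pi-; stems ending in -b or -z add ha- … -et around the stem.
So lozin → lozinar.

lozinar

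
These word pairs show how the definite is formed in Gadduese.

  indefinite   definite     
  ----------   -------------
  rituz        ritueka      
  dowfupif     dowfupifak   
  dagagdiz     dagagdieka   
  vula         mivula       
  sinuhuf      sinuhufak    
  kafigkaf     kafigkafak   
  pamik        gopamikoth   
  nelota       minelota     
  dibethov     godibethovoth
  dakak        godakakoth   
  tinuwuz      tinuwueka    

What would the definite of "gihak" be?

gogihakoth

"gihak" ends in -k. The stems ending in -k (dakak → godakakoth, pamik → gopamikoth) add go- … -oth around the stem.
So gihak → gogihakoth.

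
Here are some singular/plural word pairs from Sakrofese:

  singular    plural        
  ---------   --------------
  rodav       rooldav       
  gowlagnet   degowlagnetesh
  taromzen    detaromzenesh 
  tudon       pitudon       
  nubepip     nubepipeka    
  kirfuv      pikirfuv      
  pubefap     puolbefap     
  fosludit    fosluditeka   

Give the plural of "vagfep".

kirfuv and rodav both end in -v yet inflect differently (pikirfuv, rooldav), so the final letter is not what conditions the rule; the last vowel is.
"vagfep" has last vowel 'e'. The stems whose last vowel is 'e' (gowlagnet → degowlagnetesh, taromzen → detaromzenesh) add de- … -esh around the stem.
So vagfep → devagfepesh.

devagfepesh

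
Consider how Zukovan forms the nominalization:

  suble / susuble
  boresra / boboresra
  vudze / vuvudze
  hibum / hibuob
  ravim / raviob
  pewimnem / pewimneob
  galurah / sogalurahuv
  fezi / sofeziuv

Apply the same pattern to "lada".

lalada

suble and pewimnem both have last vowel 'e' yet inflect differently (susuble, pewimneob), so the last vowel is not what conditions the rule; the final letter is.
"lada" ends in -a. The one such stem in the data (boresra → boboresra) repeats the first consonant+vowel as a prefix (as do suble, vudze), so the same rule applies.
The other patterns: stems ending in -m drop the final letter and add -ob; stems ending in -h or -i add so- … -uv around the stem.
So lada → lalada.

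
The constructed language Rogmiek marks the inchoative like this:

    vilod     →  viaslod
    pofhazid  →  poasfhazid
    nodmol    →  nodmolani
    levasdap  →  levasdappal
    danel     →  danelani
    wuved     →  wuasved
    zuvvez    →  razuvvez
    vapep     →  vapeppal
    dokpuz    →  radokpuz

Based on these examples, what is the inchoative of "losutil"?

losutilani

danel and wuved both have last vowel 'e' yet inflect differently (danelani, wuasved), so the last vowel is not what conditions the rule; the final letter is.
"losutil" ends in -l. The stems ending in -l (danel → danelani, nodmol → nodmolani) add -ani.
So losutil → losutilani.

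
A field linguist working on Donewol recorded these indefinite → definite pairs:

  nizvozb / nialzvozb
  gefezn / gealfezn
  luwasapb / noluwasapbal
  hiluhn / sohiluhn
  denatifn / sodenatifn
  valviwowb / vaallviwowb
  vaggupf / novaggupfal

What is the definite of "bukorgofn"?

sobukorgofn

luwasapb and nizvozb both end in -b yet inflect differently (noluwasapbal, nialzvozb), so the final letter is not what conditions the rule; the second-to-last letter is.
"bukorgofn" has second-to-last letter 'f'. The one such stem in the data (denatifn → sodenatifn) adds the prefix so-, so the same rule applies.
So bukorgofn → sobukorgofn.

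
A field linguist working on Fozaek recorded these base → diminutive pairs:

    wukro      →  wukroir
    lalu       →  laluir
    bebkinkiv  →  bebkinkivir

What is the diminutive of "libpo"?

libpoir

Every pair shown (wukro → wukroir, lalu → laluir, bebkinkiv → bebkinkivir) follows the same rule: add -ir.
So libpo → libpoir.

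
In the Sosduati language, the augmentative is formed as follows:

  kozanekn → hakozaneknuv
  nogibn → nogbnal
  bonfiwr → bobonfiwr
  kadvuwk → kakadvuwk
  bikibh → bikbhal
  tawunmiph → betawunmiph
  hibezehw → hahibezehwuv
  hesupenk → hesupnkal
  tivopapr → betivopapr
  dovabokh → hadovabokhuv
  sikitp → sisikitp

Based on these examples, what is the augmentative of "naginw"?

nagnwal

"naginw" has second-to-last letter 'n'. The one such stem in the data (hesupenk → hesupnkal) deletes the last vowel and adds -al (as do nogibn, bikibh), so the same rule applies.
So naginw → nagnwal.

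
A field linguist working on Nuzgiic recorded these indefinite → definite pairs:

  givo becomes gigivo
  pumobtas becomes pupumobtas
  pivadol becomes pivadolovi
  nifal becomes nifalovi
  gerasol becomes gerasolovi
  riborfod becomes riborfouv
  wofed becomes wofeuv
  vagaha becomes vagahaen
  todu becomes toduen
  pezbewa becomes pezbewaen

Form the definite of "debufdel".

givo and pivadol both have last vowel 'o' yet inflect differently (gigivo, pivadolovi), so the last vowel is not what conditions the rule; the final letter is.
"debufdel" ends in -l. The stems ending in -l (pivadol → pivadolovi, nifal → nifalovi, gerasol → gerasolovi) add -ovi.
So debufdel → debufdelovi.

debufdelovi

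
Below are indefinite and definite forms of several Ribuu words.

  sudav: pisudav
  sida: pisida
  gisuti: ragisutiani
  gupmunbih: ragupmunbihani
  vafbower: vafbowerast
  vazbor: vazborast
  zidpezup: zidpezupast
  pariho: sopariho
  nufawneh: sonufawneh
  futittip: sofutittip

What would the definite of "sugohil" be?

pisugohil

"sugohil" begins with s-. The stems beginning with s- (sudav → pisudav, sida → pisida) add the prefix pi-.
The other patterns: stems beginning with g- add ra- … -ani around the stem; stems beginning with v- or z- add -ast; stems beginning with f-, n- or p- add the prefix so-.
So sugohil → pisugohil.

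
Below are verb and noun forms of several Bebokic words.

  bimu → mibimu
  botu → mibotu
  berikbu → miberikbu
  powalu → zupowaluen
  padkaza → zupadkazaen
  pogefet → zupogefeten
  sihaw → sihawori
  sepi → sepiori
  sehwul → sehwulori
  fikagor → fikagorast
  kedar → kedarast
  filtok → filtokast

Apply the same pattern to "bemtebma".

"bemtebma" begins with b-. The stems beginning with b- (bimu → mibimu, botu → mibotu, berikbu → miberikbu) add the prefix mi-.
So bemtebma → mibemtebma.

mibemtebma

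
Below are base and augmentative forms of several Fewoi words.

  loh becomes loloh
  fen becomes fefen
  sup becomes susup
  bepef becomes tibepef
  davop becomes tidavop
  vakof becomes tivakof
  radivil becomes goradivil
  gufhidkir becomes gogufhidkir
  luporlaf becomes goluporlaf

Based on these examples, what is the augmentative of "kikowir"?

sup and davop both end in -p yet inflect differently (susup, tidavop), so the final letter is not what conditions the rule; the number of vowels is.
"kikowir" has 3 vowels. The stems with 3 vowels (radivil → goradivil, gufhidkir → gogufhidkir, luporlaf → goluporlaf) add the prefix go-.
The other patterns: stems with 1 vowel repeat the first consonant+vowel as a prefix; stems with 2 vowels add the prefix ti-.
So kikowir → gokikowir.

gokikowir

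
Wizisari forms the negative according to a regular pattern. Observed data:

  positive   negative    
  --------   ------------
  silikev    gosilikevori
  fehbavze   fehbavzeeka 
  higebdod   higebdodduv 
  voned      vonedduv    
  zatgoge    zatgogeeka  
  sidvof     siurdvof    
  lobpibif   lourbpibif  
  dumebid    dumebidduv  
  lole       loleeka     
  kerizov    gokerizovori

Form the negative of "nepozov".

silikev and voned both have last vowel 'e' yet inflect differently (gosilikevori, vonedduv), so the last vowel is not what conditions the rule; the final letter is.
"nepozov" ends in -v. The stems ending in -v (kerizov → gokerizovori, silikev → gosilikevori) add go- … -ori around the stem.
So nepozov → gonepozovori.

gonepozovori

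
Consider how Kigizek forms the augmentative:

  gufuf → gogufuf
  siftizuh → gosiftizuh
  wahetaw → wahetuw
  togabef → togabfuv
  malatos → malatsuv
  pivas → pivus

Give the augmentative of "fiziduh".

gofiziduh

"fiziduh" has last vowel 'u'. The stems whose last vowel is 'u' (siftizuh → gosiftizuh, gufuf → gogufuf) add the prefix go-.
The other patterns: stems whose last vowel is 'e' or 'o' delete the last vowel and add -uv; stems whose last vowel is 'a' change the last vowel to 'u'.
So fiziduh → gofiziduh.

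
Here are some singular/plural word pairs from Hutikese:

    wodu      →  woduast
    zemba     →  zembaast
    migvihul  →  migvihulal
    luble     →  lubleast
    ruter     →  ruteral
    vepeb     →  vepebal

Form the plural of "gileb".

gilebal

migvihul and wodu both have last vowel 'u' yet inflect differently (migvihulal, woduast), so the last vowel is not what conditions the rule; whether the stem ends in a vowel or a consonant is.
"gileb" ends in a consonant. The stems ending in a consonant (vepeb → vepebal, ruter → ruteral, migvihul → migvihulal) add -al.
The other pattern: stems ending in a vowel add -ast.
So gileb → gilebal.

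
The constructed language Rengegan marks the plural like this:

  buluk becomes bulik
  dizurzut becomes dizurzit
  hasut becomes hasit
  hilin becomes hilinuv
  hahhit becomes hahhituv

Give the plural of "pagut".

pagit

dizurzut and hahhit both end in -t yet inflect differently (dizurzit, hahhituv), so the final letter is not what conditions the rule; the last vowel is.
"pagut" has last vowel 'u'. The stems whose last vowel is 'u' (buluk → bulik, dizurzut → dizurzit, hasut → hasit) change the last vowel to 'i'.
The other pattern: stems whose last vowel is 'i' add -uv.
So pagut → pagit.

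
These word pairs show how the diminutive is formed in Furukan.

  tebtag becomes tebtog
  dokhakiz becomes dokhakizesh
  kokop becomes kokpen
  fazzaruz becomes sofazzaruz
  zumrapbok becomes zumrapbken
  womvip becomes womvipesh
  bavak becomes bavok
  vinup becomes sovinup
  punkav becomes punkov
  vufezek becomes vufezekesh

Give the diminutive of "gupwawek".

vinup and kokop both end in -p yet inflect differently (sovinup, kokpen), so the final letter is not what conditions the rule; the last vowel is.
"gupwawek" has last vowel 'e'. The one such stem in the data (vufezek → vufezekesh) adds -esh, so the same rule applies.
So gupwawek → gupwawekesh.

gupwawekesh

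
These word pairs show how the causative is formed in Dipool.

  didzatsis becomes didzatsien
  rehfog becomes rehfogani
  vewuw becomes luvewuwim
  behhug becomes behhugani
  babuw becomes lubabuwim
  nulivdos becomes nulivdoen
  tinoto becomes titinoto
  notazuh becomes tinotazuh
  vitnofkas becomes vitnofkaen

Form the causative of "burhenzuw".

rehfog and nulivdos both have last vowel 'o' yet inflect differently (rehfogani, nulivdoen), so the last vowel is not what conditions the rule; the final letter is.
"burhenzuw" ends in -w. The stems ending in -w (babuw → lubabuwim, vewuw → luvewuwim) add lu- … -im around the stem.
The other patterns: stems ending in -g add -ani; stems ending in -s drop the final letter and add -en; stems ending in -h or -o add the prefix ti-.
So burhenzuw → luburhenzuwim.

luburhenzuwim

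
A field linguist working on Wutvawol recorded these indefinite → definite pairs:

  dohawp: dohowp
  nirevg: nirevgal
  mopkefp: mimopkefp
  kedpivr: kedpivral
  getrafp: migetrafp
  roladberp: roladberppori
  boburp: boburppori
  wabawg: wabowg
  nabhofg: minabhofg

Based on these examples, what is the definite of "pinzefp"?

mipinzefp

nirevg and wabawg both end in -g yet inflect differently (nirevgal, wabowg), so the final letter is not what conditions the rule; the second-to-last letter is.
"pinzefp" has second-to-last letter 'f'. The stems whose second-to-last letter is 'f' (mopkefp → mimopkefp, nabhofg → minabhofg, getrafp → migetrafp) add the prefix mi-.
The other patterns: stems whose second-to-last letter is 'v' add -al; stems whose second-to-last letter is 'r' double the final consonant and add -ori; stems whose second-to-last letter is 'w' change the last vowel to 'o'.
So pinzefp → mipinzefp.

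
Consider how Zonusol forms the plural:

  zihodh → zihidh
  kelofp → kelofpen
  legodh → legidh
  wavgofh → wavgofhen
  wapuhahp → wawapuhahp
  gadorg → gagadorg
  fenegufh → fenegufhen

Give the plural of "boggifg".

kelofp and wapuhahp both end in -p yet inflect differently (kelofpen, wawapuhahp), so the final letter is not what conditions the rule; the second-to-last letter is.
"boggifg" has second-to-last letter 'f'. The stems whose second-to-last letter is 'f' (kelofp → kelofpen, fenegufh → fenegufhen, wavgofh → wavgofhen) add -en.
The other patterns: stems whose second-to-last letter is 'h' or 'r' repeat the first consonant+vowel as a prefix; stems whose second-to-last letter is 'd' change the last vowel to 'i'.
So boggifg → boggifgen.

boggifgen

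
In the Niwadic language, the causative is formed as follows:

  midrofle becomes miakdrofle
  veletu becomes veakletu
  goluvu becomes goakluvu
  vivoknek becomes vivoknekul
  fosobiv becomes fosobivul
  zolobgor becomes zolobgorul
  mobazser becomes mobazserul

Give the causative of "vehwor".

vehworul

midrofle and vivoknek both have last vowel 'e' yet inflect differently (miakdrofle, vivoknekul), so the last vowel is not what conditions the rule; whether the stem ends in a vowel or a consonant is.
"vehwor" ends in a consonant. The stems ending in a consonant (vivoknek → vivoknekul, fosobiv → fosobivul, zolobgor → zolobgorul) add -ul.
So vehwor → vehworul.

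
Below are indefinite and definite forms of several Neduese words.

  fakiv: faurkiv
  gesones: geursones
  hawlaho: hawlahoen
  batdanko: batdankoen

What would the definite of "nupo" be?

nupoen

"nupo" ends in a vowel. The stems ending in a vowel (hawlaho → hawlahoen, batdanko → batdankoen) add -en.
The other pattern: stems ending in a consonant insert -ur- after the first vowel.
So nupo → nupoen.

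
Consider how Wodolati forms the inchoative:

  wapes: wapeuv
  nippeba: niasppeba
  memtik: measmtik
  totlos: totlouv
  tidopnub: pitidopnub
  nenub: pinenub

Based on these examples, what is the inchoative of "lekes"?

lekeuv

totlos and tidopnub both begin with t- yet inflect differently (totlouv, pitidopnub), so the first letter is not what conditions the rule; the final letter is.
"lekes" ends in -s. The stems ending in -s (totlos → totlouv, wapes → wapeuv) drop the final letter and add -uv.
So lekes → lekeuv.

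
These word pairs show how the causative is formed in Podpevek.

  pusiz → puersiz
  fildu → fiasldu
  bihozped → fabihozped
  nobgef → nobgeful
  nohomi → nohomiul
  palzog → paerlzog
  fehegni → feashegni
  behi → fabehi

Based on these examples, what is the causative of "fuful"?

fuasful

behi and nohomi both end in -i yet inflect differently (fabehi, nohomiul), so the final letter is not what conditions the rule; the first letter is.
"fuful" begins with f-. The stems beginning with f- (fehegni → feashegni, fildu → fiasldu) insert -as- after the first vowel.
The other patterns: stems beginning with b- add the prefix fa-; stems beginning with p- insert -er- after the first vowel; stems beginning with n- add -ul.
So fuful → fuasful.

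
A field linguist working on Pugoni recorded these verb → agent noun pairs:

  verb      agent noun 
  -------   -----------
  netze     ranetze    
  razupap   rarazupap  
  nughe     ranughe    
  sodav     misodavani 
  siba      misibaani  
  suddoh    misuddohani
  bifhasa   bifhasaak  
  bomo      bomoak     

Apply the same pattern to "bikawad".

siba and bifhasa both end in -a yet inflect differently (misibaani, bifhasaak), so the final letter is not what conditions the rule; the first letter is.
"bikawad" begins with b-. The stems beginning with b- (bifhasa → bifhasaak, bomo → bomoak) add -ak.
The other patterns: stems beginning with n- or r- add the prefix ra-; stems beginning with s- add mi- … -ani around the stem.
So bikawad → bikawadak.

bikawadak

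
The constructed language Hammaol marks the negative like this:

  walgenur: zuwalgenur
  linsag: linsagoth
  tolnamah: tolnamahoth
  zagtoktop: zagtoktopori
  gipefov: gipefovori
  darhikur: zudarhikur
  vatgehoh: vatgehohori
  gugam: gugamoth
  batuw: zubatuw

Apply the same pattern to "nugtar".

tolnamah and vatgehoh both end in -h yet inflect differently (tolnamahoth, vatgehohori), so the final letter is not what conditions the rule; the last vowel is.
"nugtar" has last vowel 'a'. The stems whose last vowel is 'a' (linsag → linsagoth, gugam → gugamoth, tolnamah → tolnamahoth) add -oth.
So nugtar → nugtaroth.

nugtaroth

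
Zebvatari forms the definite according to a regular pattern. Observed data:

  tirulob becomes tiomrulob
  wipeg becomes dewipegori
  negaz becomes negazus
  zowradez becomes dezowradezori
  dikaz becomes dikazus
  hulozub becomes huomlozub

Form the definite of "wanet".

negaz and zowradez both end in -z yet inflect differently (negazus, dezowradezori), so the final letter is not what conditions the rule; the last vowel is.
"wanet" has last vowel 'e'. The stems whose last vowel is 'e' (wipeg → dewipegori, zowradez → dezowradezori) add de- … -ori around the stem.
The other patterns: stems whose last vowel is 'a' add -us; stems whose last vowel is 'o' or 'u' insert -om- after the first vowel.
So wanet → dewanetori.

dewanetori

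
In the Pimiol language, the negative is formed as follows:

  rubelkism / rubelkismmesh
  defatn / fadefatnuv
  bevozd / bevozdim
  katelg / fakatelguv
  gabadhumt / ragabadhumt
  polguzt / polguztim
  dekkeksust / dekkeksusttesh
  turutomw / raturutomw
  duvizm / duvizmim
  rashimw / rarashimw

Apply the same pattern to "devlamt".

dekkeksust and polguzt both end in -t yet inflect differently (dekkeksusttesh, polguztim), so the final letter is not what conditions the rule; the second-to-last letter is.
"devlamt" has second-to-last letter 'm'. The stems whose second-to-last letter is 'm' (turutomw → raturutomw, rashimw → rarashimw, gabadhumt → ragabadhumt) add the prefix ra-.
The other patterns: stems whose second-to-last letter is 's' double the final consonant and add -esh; stems whose second-to-last letter is 'z' add -im; stems whose second-to-last letter is 'l' or 't' add fa- … -uv around the stem.
So devlamt → radevlamt.

radevlamt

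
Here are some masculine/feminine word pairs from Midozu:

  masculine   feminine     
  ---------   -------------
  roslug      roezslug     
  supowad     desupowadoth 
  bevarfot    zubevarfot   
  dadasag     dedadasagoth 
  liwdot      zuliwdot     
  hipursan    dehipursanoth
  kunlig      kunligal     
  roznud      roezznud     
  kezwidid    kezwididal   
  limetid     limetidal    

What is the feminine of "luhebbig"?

"luhebbig" has last vowel 'i'. The stems whose last vowel is 'i' (limetid → limetidal, kezwidid → kezwididal, kunlig → kunligal) add -al.
The other patterns: stems whose last vowel is 'o' add the prefix zu-; stems whose last vowel is 'a' add de- … -oth around the stem; stems whose last vowel is 'u' insert -ez- after the first vowel.
So luhebbig → luhebbigal.

luhebbigal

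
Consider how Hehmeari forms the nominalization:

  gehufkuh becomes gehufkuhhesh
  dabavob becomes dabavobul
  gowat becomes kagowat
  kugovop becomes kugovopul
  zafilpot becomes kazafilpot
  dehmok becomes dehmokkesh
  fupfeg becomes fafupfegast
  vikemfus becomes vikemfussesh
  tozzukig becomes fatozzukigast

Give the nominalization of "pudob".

pudobul

zafilpot and dabavob both have last vowel 'o' yet inflect differently (kazafilpot, dabavobul), so the last vowel is not what conditions the rule; the final letter is.
"pudob" ends in -b. The one such stem in the data (dabavob → dabavobul) adds -ul, so the same rule applies.
So pudob → pudobul.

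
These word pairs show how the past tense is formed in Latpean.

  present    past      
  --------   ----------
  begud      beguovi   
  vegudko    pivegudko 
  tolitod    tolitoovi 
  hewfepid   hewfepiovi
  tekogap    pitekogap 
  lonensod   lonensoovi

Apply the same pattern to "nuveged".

nuvegeovi

tolitod and vegudko both have last vowel 'o' yet inflect differently (tolitoovi, pivegudko), so the last vowel is not what conditions the rule; the final letter is.
"nuveged" ends in -d. The stems ending in -d (hewfepid → hewfepiovi, tolitod → tolitoovi, begud → beguovi) drop the final letter and add -ovi.
The other pattern: stems ending in -o or -p add the prefix pi-.
So nuveged → nuvegeovi.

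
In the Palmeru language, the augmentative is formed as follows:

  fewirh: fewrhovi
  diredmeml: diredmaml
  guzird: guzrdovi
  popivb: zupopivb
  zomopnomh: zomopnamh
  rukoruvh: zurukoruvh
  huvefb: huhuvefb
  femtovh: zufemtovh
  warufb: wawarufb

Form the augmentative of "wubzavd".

zuwubzavd

fewirh and zomopnomh both end in -h yet inflect differently (fewrhovi, zomopnamh), so the final letter is not what conditions the rule; the second-to-last letter is.
"wubzavd" has second-to-last letter 'v'. The stems whose second-to-last letter is 'v' (rukoruvh → zurukoruvh, femtovh → zufemtovh, popivb → zupopivb) add the prefix zu-.
So wubzavd → zuwubzavd.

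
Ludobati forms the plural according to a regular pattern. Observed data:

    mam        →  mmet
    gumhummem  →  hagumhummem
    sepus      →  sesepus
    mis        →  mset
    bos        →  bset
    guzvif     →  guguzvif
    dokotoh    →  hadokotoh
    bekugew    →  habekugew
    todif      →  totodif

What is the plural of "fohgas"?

"fohgas" has 2 vowels. The stems with 2 vowels (sepus → sesepus, todif → totodif, guzvif → guguzvif) repeat the first consonant+vowel as a prefix.
The other patterns: stems with 1 vowel delete the last vowel and add -et; stems with 3 vowels add the prefix ha-.
So fohgas → fofohgas.

fofohgas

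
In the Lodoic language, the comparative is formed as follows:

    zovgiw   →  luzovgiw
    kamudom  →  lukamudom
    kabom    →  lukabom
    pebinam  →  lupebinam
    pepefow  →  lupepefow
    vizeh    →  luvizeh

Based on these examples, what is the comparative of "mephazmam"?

Every pair shown (zovgiw → luzovgiw, kamudom → lukamudom, kabom → lukabom, …) follows the same rule: add the prefix lu-.
So mephazmam → lumephazmam.

lumephazmam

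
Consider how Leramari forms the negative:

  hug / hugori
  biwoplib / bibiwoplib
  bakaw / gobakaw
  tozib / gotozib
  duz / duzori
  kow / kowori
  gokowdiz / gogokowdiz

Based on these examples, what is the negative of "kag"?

kow and bakaw both end in -w yet inflect differently (kowori, gobakaw), so the final letter is not what conditions the rule; the number of vowels is.
"kag" has 1 vowel. The stems with 1 vowel (hug → hugori, duz → duzori, kow → kowori) add -ori.
The other patterns: stems with 2 vowels add the prefix go-; stems with 3 vowels repeat the first consonant+vowel as a prefix.
So kag → kagori.

kagori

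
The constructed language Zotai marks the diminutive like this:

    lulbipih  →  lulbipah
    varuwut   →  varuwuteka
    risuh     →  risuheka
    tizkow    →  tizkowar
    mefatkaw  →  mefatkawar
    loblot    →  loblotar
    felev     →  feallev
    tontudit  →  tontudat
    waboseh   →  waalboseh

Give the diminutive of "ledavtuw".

waboseh and risuh both end in -h yet inflect differently (waalboseh, risuheka), so the final letter is not what conditions the rule; the last vowel is.
"ledavtuw" has last vowel 'u'. The stems whose last vowel is 'u' (varuwut → varuwuteka, risuh → risuheka) add -eka.
The other patterns: stems whose last vowel is 'e' insert -al- after the first vowel; stems whose last vowel is 'i' change the last vowel to 'a'; stems whose last vowel is 'a' or 'o' add -ar.
So ledavtuw → ledavtuweka.

ledavtuweka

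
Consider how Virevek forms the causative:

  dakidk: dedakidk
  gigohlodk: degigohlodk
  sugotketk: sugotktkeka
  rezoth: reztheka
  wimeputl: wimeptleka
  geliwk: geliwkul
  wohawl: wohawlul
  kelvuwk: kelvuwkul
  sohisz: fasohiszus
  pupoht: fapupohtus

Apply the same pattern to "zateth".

"zateth" has second-to-last letter 't'. The stems whose second-to-last letter is 't' (sugotketk → sugotktkeka, rezoth → reztheka, wimeputl → wimeptleka) delete the last vowel and add -eka.
So zateth → zattheka.

zattheka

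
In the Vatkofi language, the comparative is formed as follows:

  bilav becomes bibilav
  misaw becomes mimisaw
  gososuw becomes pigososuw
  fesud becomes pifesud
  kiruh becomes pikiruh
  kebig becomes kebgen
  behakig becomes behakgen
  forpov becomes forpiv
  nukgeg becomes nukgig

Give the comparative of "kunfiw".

kunfwen

"kunfiw" has last vowel 'i'. The stems whose last vowel is 'i' (kebig → kebgen, behakig → behakgen) delete the last vowel and add -en.
So kunfiw → kunfwen.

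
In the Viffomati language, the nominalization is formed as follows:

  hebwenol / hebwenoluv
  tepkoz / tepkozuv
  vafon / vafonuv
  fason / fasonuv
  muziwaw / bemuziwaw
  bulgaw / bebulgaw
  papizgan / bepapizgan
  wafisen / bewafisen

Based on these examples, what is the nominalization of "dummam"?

vafon and papizgan both end in -n yet inflect differently (vafonuv, bepapizgan), so the final letter is not what conditions the rule; the last vowel is.
"dummam" has last vowel 'a'. The stems whose last vowel is 'a' (muziwaw → bemuziwaw, bulgaw → bebulgaw, papizgan → bepapizgan) add the prefix be-.
The other pattern: stems whose last vowel is 'o' add -uv.
So dummam → bedummam.

bedummam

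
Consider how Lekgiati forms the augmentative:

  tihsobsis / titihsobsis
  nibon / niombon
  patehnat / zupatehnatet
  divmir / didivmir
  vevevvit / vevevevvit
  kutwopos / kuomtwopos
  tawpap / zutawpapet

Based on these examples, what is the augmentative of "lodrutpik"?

"lodrutpik" has last vowel 'i'. The stems whose last vowel is 'i' (tihsobsis → titihsobsis, vevevvit → vevevevvit, divmir → didivmir) repeat the first consonant+vowel as a prefix.
The other patterns: stems whose last vowel is 'o' insert -om- after the first vowel; stems whose last vowel is 'a' add zu- … -et around the stem.
So lodrutpik → lolodrutpik.

lolodrutpik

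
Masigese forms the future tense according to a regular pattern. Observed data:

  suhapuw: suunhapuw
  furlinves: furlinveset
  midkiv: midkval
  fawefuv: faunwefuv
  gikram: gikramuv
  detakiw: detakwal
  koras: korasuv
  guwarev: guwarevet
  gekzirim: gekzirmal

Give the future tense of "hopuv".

fawefuv and midkiv both end in -v yet inflect differently (faunwefuv, midkval), so the final letter is not what conditions the rule; the last vowel is.
"hopuv" has last vowel 'u'. The stems whose last vowel is 'u' (suhapuw → suunhapuw, fawefuv → faunwefuv) insert -un- after the first vowel.
The other patterns: stems whose last vowel is 'i' delete the last vowel and add -al; stems whose last vowel is 'a' add -uv; stems whose last vowel is 'e' add -et.
So hopuv → hounpuv.

hounpuv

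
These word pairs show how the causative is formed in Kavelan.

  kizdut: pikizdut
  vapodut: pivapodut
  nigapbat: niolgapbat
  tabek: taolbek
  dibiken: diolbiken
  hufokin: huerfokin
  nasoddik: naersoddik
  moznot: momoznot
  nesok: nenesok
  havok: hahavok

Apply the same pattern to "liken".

liolken

kizdut and nigapbat both end in -t yet inflect differently (pikizdut, niolgapbat), so the final letter is not what conditions the rule; the last vowel is.
"liken" has last vowel 'e'. The stems whose last vowel is 'e' (tabek → taolbek, dibiken → diolbiken) insert -ol- after the first vowel.
So liken → liolken.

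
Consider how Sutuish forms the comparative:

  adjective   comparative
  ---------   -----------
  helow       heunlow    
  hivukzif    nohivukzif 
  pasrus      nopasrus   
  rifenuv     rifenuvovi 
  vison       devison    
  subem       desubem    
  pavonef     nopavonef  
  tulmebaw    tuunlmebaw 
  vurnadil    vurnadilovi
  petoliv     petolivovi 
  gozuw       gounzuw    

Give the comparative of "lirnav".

helow and vison both have last vowel 'o' yet inflect differently (heunlow, devison), so the last vowel is not what conditions the rule; the final letter is.
"lirnav" ends in -v. The stems ending in -v (petoliv → petolivovi, rifenuv → rifenuvovi) add -ovi.
The other patterns: stems ending in -w insert -un- after the first vowel; stems ending in -m or -n add the prefix de-; stems ending in -f or -s add the prefix no-.
So lirnav → lirnavovi.

lirnavovi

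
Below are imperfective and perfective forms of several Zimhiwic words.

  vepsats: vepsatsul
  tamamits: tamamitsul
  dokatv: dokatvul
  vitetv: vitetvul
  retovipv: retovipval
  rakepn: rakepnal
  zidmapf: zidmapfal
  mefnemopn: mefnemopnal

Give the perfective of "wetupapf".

dokatv and retovipv both end in -v yet inflect differently (dokatvul, retovipval), so the final letter is not what conditions the rule; the second-to-last letter is.
"wetupapf" has second-to-last letter 'p'. The stems whose second-to-last letter is 'p' (retovipv → retovipval, rakepn → rakepnal, zidmapf → zidmapfal) add -al.
So wetupapf → wetupapfal.

wetupapfal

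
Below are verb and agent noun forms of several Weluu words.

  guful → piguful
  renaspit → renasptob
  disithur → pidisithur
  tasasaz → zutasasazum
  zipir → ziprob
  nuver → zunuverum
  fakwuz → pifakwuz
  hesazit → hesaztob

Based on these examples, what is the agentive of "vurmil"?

vurmlob

zipir and disithur both end in -r yet inflect differently (ziprob, pidisithur), so the final letter is not what conditions the rule; the last vowel is.
"vurmil" has last vowel 'i'. The stems whose last vowel is 'i' (zipir → ziprob, hesazit → hesaztob, renaspit → renasptob) delete the last vowel and add -ob.
So vurmil → vurmlob.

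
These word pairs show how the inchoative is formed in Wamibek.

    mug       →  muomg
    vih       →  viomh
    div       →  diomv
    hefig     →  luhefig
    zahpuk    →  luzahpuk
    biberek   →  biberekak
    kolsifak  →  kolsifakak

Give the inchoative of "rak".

raomk

"rak" has 1 vowel. The stems with 1 vowel (mug → muomg, vih → viomh, div → diomv) insert -om- after the first vowel.
So rak → raomk.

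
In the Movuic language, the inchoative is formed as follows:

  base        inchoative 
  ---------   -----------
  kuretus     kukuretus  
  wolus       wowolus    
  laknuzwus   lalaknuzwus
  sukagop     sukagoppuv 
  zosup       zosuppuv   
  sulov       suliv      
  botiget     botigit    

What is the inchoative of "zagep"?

zageppuv

kuretus and zosup both have last vowel 'u' yet inflect differently (kukuretus, zosuppuv), so the last vowel is not what conditions the rule; the final letter is.
"zagep" ends in -p. The stems ending in -p (sukagop → sukagoppuv, zosup → zosuppuv) double the final consonant and add -uv.
The other patterns: stems ending in -s repeat the first consonant+vowel as a prefix; stems ending in -t or -v change the last vowel to 'i'.
So zagep → zageppuv.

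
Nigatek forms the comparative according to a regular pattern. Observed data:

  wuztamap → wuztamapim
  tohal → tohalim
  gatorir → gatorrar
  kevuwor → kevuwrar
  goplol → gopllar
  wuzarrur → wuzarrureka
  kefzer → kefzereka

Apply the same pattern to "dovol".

dovlar

"dovol" has last vowel 'o'. The stems whose last vowel is 'o' (kevuwor → kevuwrar, goplol → gopllar) delete the last vowel and add -ar.
So dovol → dovlar.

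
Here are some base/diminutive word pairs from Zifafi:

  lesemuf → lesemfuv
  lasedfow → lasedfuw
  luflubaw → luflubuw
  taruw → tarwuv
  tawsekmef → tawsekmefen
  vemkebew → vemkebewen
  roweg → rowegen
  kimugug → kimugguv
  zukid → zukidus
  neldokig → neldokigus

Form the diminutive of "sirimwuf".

sirimwfuv

taruw and lasedfow both end in -w yet inflect differently (tarwuv, lasedfuw), so the final letter is not what conditions the rule; the last vowel is.
"sirimwuf" has last vowel 'u'. The stems whose last vowel is 'u' (lesemuf → lesemfuv, kimugug → kimugguv, taruw → tarwuv) delete the last vowel and add -uv.
So sirimwuf → sirimwfuv.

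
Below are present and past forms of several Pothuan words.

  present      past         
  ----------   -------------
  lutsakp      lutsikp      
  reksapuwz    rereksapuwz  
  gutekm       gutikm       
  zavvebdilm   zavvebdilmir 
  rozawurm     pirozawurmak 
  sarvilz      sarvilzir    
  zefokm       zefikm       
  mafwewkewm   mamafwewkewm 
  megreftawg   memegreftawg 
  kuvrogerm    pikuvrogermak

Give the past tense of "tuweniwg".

tutuweniwg

zefokm and rozawurm both end in -m yet inflect differently (zefikm, pirozawurmak), so the final letter is not what conditions the rule; the second-to-last letter is.
"tuweniwg" has second-to-last letter 'w'. The stems whose second-to-last letter is 'w' (megreftawg → memegreftawg, mafwewkewm → mamafwewkewm, reksapuwz → rereksapuwz) repeat the first consonant+vowel as a prefix.
So tuweniwg → tutuweniwg.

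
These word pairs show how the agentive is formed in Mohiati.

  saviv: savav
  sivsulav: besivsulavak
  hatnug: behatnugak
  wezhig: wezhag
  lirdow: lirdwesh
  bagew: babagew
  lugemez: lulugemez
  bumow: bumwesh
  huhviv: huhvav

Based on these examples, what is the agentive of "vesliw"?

veslaw

bumow and bagew both end in -w yet inflect differently (bumwesh, babagew), so the final letter is not what conditions the rule; the last vowel is.
"vesliw" has last vowel 'i'. The stems whose last vowel is 'i' (saviv → savav, wezhig → wezhag, huhviv → huhvav) change the last vowel to 'a'.
The other patterns: stems whose last vowel is 'o' delete the last vowel and add -esh; stems whose last vowel is 'a' or 'u' add be- … -ak around the stem; stems whose last vowel is 'e' repeat the first consonant+vowel as a prefix.
So vesliw → veslaw.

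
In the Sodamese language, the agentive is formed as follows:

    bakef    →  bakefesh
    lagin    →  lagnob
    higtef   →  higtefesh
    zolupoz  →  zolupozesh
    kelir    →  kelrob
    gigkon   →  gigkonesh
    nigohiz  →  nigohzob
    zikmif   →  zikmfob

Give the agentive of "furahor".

"furahor" has last vowel 'o'. The stems whose last vowel is 'o' (zolupoz → zolupozesh, gigkon → gigkonesh) add -esh.
So furahor → furahoresh.

furahoresh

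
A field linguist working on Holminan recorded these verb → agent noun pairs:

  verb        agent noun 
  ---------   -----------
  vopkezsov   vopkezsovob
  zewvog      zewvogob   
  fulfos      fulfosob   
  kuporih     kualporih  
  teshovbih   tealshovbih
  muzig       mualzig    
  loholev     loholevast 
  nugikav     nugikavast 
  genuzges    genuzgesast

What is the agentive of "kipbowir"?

"kipbowir" has last vowel 'i'. The stems whose last vowel is 'i' (kuporih → kualporih, teshovbih → tealshovbih, muzig → mualzig) insert -al- after the first vowel.
The other patterns: stems whose last vowel is 'o' add -ob; stems whose last vowel is 'a' or 'e' add -ast.
So kipbowir → kialpbowir.

kialpbowir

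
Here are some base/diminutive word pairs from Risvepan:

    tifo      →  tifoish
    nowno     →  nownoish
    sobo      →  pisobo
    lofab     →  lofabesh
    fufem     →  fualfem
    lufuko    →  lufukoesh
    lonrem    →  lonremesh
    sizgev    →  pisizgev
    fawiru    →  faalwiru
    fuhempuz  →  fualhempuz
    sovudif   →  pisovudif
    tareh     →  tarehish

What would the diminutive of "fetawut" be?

"fetawut" begins with f-. The stems beginning with f- (fuhempuz → fualhempuz, fawiru → faalwiru, fufem → fualfem) insert -al- after the first vowel.
So fetawut → fealtawut.

fealtawut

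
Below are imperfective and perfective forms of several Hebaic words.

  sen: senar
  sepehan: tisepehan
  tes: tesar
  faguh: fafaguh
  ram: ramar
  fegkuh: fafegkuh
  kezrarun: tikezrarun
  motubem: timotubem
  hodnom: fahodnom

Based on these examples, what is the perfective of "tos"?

ram and hodnom both end in -m yet inflect differently (ramar, fahodnom), so the final letter is not what conditions the rule; the number of vowels is.
"tos" has 1 vowel. The stems with 1 vowel (ram → ramar, sen → senar, tes → tesar) add -ar.
So tos → tosar.

tosar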